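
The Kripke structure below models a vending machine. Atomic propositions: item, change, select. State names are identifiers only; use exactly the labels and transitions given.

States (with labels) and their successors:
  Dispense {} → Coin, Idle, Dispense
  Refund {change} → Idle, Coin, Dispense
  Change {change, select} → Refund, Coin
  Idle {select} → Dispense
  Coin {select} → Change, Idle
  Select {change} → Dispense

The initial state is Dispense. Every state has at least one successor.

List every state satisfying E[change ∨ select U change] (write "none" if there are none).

{Refund, Change, Coin, Select}

States satisfying change ∨ select: {Refund, Change, Idle, Coin, Select}.
States satisfying change: {Refund, Change, Select}.
States satisfying E[change ∨ select U change]: {Refund, Change, Coin, Select}.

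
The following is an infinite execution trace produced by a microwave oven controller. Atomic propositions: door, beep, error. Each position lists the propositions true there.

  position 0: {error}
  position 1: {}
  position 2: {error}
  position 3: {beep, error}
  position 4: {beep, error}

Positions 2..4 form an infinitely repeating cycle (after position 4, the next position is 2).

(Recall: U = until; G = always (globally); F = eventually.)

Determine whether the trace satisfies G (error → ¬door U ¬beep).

Holds

error → ¬door U ¬beep holds at every position 0..4, and those are all positions ever visited, so G (error → ¬door U ¬beep) holds.
Positions where error holds: 0, 2, 3, 4.
Check ¬door U ¬beep at each: 0→ok, 2→ok, 3→ok, 4→ok.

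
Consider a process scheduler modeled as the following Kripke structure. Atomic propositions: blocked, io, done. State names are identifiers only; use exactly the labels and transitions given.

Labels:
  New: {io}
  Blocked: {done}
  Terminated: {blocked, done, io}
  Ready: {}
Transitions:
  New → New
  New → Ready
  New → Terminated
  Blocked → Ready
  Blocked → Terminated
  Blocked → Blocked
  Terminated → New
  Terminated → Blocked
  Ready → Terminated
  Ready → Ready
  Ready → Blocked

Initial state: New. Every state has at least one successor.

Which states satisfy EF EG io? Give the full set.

States satisfying EG io: {New, Terminated}.
States satisfying EF EG io: {New, Blocked, Terminated, Ready}.

{New, Blocked, Terminated, Ready}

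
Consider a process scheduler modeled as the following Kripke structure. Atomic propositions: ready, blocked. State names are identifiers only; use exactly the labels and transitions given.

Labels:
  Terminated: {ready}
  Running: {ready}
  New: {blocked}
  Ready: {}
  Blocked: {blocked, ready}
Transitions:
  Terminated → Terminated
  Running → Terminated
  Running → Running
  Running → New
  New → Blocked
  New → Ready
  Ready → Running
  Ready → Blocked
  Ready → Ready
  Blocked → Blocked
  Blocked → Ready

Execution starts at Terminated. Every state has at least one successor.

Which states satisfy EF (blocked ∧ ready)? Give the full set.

States satisfying blocked ∧ ready: {Blocked}.
States satisfying EF (blocked ∧ ready): {Running, New, Ready, Blocked}.

{Running, New, Ready, Blocked}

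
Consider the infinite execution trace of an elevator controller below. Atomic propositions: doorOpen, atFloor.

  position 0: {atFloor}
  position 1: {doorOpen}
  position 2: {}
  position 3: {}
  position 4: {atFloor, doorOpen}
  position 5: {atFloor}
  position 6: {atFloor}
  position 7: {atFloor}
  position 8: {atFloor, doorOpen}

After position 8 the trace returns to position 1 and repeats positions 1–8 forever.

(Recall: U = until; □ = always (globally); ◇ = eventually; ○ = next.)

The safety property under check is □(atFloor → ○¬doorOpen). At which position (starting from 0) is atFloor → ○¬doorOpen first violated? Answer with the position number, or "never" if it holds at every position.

0

At position 0 the labels are {atFloor} and the next position 1 has {doorOpen}, so atFloor → ○¬doorOpen is false there. This is the first violation.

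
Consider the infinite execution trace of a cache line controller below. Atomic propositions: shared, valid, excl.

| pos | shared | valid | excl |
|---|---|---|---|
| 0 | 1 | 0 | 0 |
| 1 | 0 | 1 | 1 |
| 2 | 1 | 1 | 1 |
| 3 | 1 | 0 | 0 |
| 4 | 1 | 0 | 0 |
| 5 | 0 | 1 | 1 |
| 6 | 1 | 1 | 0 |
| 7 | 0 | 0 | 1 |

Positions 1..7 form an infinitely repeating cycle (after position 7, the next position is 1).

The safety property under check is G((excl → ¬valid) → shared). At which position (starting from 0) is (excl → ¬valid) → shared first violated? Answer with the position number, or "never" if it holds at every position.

7

Check (excl → ¬valid) → shared at each position in order: 0 ✓, 1 ✓, 2 ✓, 3 ✓, 4 ✓, 5 ✓, 6 ✓.
At position 7 the labels are {excl}, so (excl → ¬valid) → shared is false there. This is the first violation.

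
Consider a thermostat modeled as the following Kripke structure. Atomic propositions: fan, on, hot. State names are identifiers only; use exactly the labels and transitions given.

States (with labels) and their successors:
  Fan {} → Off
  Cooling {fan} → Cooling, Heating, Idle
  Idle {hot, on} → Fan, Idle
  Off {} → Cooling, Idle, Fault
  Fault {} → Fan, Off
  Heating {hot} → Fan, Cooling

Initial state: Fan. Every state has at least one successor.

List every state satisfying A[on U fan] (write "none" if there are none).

States satisfying on: {Idle}.
States satisfying fan: {Cooling}.
States satisfying A[on U fan]: {Cooling}.

{Cooling}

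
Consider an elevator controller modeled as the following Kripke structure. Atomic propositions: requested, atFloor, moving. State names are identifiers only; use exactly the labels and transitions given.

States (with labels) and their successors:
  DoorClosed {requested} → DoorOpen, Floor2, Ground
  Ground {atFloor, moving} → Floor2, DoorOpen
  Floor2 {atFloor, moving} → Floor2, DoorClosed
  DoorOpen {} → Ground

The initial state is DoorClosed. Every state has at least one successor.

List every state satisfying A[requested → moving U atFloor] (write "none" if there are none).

{Ground, Floor2, DoorOpen}

States satisfying requested → moving: {Ground, Floor2, DoorOpen}.
States satisfying atFloor: {Ground, Floor2}.
States satisfying A[requested → moving U atFloor]: {Ground, Floor2, DoorOpen}.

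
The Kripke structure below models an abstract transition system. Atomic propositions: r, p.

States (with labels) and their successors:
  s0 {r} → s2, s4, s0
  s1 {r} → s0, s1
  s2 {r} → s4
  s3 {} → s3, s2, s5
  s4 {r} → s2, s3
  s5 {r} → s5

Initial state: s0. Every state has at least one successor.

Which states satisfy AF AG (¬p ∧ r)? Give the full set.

States satisfying AG (¬p ∧ r): {s5}.
States satisfying AF AG (¬p ∧ r): {s5}.

{s5}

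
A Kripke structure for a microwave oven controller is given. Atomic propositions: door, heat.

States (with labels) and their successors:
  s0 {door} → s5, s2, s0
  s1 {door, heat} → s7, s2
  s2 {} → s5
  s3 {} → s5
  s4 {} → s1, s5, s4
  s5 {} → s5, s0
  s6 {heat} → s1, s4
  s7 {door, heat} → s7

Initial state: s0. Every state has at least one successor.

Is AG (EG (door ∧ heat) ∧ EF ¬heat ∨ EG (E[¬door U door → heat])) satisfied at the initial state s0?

Violated

States satisfying AG (EG (door ∧ heat) ∧ EF ¬heat ∨ EG (E[¬door U door → heat])): {s7}.
s0 is reachable from s0 and violates EG (door ∧ heat) ∧ EF ¬heat ∨ EG (E[¬door U door → heat]), so AG fails at s0.
s0 ∉ Sat(AG (EG (door ∧ heat) ∧ EF ¬heat ∨ EG (E[¬door U door → heat]))).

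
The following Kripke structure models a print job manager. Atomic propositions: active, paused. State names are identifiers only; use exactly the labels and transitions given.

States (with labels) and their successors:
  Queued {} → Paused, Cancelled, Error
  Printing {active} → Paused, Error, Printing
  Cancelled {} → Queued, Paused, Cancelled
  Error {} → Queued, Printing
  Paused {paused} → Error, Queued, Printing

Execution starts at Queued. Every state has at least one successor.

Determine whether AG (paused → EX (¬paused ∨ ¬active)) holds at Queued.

States satisfying paused → EX (¬paused ∨ ¬active): {Queued, Printing, Cancelled, Error, Paused}.
States satisfying AG (paused → EX (¬paused ∨ ¬active)): {Queued, Printing, Cancelled, Error, Paused}.
Every state reachable from Queued satisfies paused → EX (¬paused ∨ ¬active).
Queued ∈ Sat(AG (paused → EX (¬paused ∨ ¬active))).

Satisfied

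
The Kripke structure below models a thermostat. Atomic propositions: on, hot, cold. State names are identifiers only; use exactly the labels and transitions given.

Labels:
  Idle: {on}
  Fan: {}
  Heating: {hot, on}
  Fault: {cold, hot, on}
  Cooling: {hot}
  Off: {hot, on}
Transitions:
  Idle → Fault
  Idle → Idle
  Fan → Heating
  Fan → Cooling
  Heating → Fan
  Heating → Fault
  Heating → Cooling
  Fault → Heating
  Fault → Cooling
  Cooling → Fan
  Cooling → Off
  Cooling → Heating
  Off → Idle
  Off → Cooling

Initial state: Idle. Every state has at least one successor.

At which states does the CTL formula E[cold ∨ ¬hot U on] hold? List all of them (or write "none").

States satisfying cold ∨ ¬hot: {Idle, Fan, Fault}.
States satisfying on: {Idle, Heating, Fault, Off}.
States satisfying E[cold ∨ ¬hot U on]: {Idle, Fan, Heating, Fault, Off}.

{Idle, Fan, Heating, Fault, Off}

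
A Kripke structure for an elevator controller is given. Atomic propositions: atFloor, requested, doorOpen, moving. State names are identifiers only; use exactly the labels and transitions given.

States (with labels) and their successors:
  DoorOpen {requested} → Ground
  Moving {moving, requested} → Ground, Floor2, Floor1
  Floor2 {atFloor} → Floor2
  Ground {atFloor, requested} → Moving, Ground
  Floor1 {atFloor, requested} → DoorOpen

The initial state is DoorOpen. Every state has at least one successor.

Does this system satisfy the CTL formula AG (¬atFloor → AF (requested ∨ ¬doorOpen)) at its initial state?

States satisfying ¬atFloor → AF (requested ∨ ¬doorOpen): {DoorOpen, Moving, Floor2, Ground, Floor1}.
States satisfying AG (¬atFloor → AF (requested ∨ ¬doorOpen)): {DoorOpen, Moving, Floor2, Ground, Floor1}.
Every state reachable from DoorOpen satisfies ¬atFloor → AF (requested ∨ ¬doorOpen).
DoorOpen ∈ Sat(AG (¬atFloor → AF (requested ∨ ¬doorOpen))).

Satisfied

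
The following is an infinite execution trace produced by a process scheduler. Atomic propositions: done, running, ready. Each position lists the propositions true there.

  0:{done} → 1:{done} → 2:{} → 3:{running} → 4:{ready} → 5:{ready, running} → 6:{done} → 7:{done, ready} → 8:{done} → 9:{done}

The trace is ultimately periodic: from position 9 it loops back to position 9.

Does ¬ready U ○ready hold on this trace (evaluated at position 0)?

Walking from position 0: ○ready first holds at position 3, and ¬ready holds at every earlier position along the way, so ¬ready U ○ready holds.

Satisfied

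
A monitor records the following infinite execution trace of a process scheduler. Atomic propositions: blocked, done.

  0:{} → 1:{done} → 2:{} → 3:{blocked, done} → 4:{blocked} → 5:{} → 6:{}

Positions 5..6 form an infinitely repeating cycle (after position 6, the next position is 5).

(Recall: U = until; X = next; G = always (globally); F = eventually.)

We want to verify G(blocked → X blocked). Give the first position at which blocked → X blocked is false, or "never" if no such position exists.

4

Check blocked → X blocked at each position in order: 0 ✓, 1 ✓, 2 ✓, 3 ✓.
At position 4 the labels are {blocked} and the next position 5 has {}, so blocked → X blocked is false there. This is the first violation.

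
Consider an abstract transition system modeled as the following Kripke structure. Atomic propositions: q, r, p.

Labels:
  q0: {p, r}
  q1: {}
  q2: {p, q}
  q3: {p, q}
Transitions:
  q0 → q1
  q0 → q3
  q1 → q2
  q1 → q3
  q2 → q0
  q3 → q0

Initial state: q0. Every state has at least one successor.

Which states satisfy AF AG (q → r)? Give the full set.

States satisfying AG (q → r): ∅.
States satisfying AF AG (q → r): ∅.

none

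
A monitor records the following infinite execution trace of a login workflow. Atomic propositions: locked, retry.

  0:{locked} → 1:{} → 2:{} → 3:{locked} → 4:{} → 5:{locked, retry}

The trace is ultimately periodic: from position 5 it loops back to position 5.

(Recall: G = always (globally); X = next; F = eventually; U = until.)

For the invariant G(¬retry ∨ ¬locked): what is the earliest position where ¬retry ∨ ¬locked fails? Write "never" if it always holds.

Check ¬retry ∨ ¬locked at each position in order: 0 ✓, 1 ✓, 2 ✓, 3 ✓, 4 ✓.
At position 5 the labels are {locked, retry}, so ¬retry ∨ ¬locked is false there. This is the first violation.

5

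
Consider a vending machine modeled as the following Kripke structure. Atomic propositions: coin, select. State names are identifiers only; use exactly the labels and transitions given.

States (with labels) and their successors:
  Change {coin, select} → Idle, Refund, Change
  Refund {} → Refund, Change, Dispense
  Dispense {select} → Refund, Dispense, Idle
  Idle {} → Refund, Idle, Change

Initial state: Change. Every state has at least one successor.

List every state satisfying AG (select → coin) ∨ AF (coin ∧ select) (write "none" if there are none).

{Change}

States satisfying select → coin: {Change, Refund, Idle}.
States satisfying AG (select → coin): ∅.
States satisfying coin ∧ select: {Change}.
States satisfying AF (coin ∧ select): {Change}.
States satisfying AG (select → coin) ∨ AF (coin ∧ select): {Change}.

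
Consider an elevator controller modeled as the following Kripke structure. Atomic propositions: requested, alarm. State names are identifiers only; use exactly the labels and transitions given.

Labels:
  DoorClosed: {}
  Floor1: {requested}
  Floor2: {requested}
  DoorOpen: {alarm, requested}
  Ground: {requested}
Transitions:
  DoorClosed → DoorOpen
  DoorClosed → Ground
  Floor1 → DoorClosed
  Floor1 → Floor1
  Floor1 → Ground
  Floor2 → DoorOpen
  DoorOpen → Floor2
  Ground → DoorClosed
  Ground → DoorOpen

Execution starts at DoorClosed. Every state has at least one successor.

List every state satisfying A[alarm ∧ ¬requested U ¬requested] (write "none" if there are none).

{DoorClosed}

States satisfying alarm ∧ ¬requested: ∅.
States satisfying ¬requested: {DoorClosed}.
States satisfying A[alarm ∧ ¬requested U ¬requested]: {DoorClosed}.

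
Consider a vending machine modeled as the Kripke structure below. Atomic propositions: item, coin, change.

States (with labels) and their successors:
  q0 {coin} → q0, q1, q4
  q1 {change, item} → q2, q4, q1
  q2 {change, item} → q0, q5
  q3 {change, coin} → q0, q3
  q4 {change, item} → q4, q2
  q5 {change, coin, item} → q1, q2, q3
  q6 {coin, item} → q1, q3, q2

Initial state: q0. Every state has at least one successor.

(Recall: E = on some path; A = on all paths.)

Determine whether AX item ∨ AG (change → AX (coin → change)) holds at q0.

States satisfying item: {q1, q2, q4, q5, q6}.
States satisfying AX item: {q1, q4}.
States satisfying change → AX (coin → change): {q0, q1, q4, q5, q6}.
States satisfying AG (change → AX (coin → change)): ∅.
States satisfying AX item ∨ AG (change → AX (coin → change)): {q1, q4}.
q0 ∉ Sat(AX item ∨ AG (change → AX (coin → change))).

Violated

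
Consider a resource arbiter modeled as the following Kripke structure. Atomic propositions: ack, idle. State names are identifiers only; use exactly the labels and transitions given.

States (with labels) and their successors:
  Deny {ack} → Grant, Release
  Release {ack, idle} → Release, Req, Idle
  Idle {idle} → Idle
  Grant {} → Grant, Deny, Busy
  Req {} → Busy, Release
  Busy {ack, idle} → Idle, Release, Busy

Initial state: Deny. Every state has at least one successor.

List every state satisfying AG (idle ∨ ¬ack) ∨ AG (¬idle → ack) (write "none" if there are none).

{Release, Idle, Req, Busy}

States satisfying idle ∨ ¬ack: {Release, Idle, Grant, Req, Busy}.
States satisfying AG (idle ∨ ¬ack): {Release, Idle, Req, Busy}.
States satisfying ¬idle → ack: {Deny, Release, Idle, Busy}.
States satisfying AG (¬idle → ack): {Idle}.
States satisfying AG (idle ∨ ¬ack) ∨ AG (¬idle → ack): {Release, Idle, Req, Busy}.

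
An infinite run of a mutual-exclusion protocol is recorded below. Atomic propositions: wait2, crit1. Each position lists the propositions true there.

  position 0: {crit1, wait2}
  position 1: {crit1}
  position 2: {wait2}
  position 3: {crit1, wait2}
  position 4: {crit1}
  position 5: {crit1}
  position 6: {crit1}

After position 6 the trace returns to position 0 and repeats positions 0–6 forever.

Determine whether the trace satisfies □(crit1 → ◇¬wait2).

crit1 → ◇¬wait2 holds at every position 0..6, and those are all positions ever visited, so □(crit1 → ◇¬wait2) holds.
Positions where crit1 holds: 0, 1, 3, 4, 5, 6.
Check ◇¬wait2 at each: 0→ok, 1→ok, 3→ok, 4→ok, 5→ok, 6→ok.

Yes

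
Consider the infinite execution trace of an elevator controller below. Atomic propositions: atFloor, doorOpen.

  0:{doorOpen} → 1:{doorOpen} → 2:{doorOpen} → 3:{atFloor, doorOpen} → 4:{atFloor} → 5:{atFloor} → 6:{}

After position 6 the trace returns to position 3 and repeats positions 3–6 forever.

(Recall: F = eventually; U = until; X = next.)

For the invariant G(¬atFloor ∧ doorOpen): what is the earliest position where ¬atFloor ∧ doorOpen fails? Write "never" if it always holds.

Check ¬atFloor ∧ doorOpen at each position in order: 0 ✓, 1 ✓, 2 ✓.
At position 3 the labels are {atFloor, doorOpen}, so ¬atFloor ∧ doorOpen is false there. This is the first violation.

3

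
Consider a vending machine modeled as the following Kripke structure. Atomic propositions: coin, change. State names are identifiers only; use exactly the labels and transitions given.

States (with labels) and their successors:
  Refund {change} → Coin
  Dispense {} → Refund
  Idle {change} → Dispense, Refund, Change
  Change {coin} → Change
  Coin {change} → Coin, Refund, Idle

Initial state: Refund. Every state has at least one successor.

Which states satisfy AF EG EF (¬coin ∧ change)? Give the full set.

States satisfying EG EF (¬coin ∧ change): {Refund, Dispense, Idle, Coin}.
States satisfying AF EG EF (¬coin ∧ change): {Refund, Dispense, Idle, Coin}.

{Refund, Dispense, Idle, Coin}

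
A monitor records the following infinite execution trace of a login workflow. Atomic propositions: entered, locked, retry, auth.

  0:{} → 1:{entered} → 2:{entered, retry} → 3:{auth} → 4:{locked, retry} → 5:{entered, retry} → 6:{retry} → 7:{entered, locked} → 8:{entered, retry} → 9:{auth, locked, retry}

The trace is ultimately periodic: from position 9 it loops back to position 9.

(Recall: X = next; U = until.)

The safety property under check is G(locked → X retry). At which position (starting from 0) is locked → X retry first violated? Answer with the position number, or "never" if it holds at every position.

locked → X retry holds at every position 0..9, and those are all the positions the trace ever visits, so the invariant G(locked → X retry) is never violated.

never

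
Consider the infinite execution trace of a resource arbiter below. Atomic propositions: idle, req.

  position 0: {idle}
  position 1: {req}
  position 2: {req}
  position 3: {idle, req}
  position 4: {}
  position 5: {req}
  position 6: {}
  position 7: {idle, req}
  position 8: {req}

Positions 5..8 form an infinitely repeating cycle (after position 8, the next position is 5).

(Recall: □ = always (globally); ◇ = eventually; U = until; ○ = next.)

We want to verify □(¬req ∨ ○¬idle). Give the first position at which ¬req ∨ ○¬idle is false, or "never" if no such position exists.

Check ¬req ∨ ○¬idle at each position in order: 0 ✓, 1 ✓.
At position 2 the labels are {req} and the next position 3 has {idle, req}, so ¬req ∨ ○¬idle is false there. This is the first violation.

2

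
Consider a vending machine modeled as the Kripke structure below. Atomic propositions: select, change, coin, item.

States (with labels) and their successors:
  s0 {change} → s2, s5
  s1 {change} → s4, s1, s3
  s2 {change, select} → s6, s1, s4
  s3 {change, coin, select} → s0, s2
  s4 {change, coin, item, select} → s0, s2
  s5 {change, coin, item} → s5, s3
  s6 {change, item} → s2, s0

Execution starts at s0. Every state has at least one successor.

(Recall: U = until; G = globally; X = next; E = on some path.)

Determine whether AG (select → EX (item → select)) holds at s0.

States satisfying select → EX (item → select): {s0, s1, s2, s3, s4, s5, s6}.
States satisfying AG (select → EX (item → select)): {s0, s1, s2, s3, s4, s5, s6}.
Every state reachable from s0 satisfies select → EX (item → select).
s0 ∈ Sat(AG (select → EX (item → select))).

Satisfied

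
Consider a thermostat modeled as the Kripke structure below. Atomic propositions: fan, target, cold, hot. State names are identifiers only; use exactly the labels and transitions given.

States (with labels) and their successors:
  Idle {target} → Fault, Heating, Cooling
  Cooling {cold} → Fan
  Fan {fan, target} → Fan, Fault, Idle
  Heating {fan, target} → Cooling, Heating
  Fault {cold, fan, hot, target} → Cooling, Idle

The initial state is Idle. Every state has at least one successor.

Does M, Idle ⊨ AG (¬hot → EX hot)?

Does not hold

States satisfying ¬hot → EX hot: {Idle, Fan, Fault}.
States satisfying AG (¬hot → EX hot): ∅.
Cooling is reachable from Idle and violates ¬hot → EX hot, so AG fails at Idle.
Idle ∉ Sat(AG (¬hot → EX hot)).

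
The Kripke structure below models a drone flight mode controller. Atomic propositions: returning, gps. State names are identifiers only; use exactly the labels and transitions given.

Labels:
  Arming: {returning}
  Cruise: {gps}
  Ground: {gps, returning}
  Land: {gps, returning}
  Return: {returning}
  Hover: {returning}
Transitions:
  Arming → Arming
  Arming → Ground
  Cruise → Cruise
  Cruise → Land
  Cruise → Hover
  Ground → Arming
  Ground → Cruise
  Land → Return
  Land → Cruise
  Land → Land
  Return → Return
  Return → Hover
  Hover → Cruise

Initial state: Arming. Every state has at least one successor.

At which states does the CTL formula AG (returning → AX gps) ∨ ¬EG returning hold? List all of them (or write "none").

{Cruise, Hover}

States satisfying returning → AX gps: {Cruise, Hover}.
States satisfying AG (returning → AX gps): ∅.
States satisfying returning: {Arming, Ground, Land, Return, Hover}.
States satisfying EG returning: {Arming, Ground, Land, Return}.
States satisfying ¬EG returning: {Cruise, Hover}.
States satisfying AG (returning → AX gps) ∨ ¬EG returning: {Cruise, Hover}.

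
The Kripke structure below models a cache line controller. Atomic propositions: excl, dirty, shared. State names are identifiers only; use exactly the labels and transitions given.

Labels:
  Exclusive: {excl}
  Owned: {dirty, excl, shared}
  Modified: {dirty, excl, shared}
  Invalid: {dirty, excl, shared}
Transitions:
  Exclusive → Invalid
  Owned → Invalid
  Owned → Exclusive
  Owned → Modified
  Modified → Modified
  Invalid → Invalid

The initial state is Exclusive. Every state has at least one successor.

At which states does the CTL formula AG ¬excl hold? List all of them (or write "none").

none

States satisfying ¬excl: ∅.
States satisfying AG ¬excl: ∅.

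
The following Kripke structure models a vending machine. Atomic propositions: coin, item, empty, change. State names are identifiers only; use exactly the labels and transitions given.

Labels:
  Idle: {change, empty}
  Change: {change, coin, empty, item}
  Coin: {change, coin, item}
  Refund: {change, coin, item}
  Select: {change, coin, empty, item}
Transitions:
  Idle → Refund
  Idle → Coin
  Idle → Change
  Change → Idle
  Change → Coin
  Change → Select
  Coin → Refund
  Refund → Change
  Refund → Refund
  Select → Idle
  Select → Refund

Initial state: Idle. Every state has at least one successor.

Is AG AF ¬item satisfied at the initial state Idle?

States satisfying AF ¬item: {Idle}.
States satisfying AG AF ¬item: ∅.
Change is reachable from Idle and violates AF ¬item, so AG fails at Idle.
Idle ∉ Sat(AG AF ¬item).

No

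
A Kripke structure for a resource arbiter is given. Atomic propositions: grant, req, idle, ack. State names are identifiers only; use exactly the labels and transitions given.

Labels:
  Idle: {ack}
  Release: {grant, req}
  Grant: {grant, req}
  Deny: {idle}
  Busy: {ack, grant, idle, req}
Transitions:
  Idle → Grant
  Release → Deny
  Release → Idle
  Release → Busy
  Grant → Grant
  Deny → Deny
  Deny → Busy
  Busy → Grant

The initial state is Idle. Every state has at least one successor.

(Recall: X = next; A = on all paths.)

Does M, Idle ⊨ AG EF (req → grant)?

States satisfying EF (req → grant): {Idle, Release, Grant, Deny, Busy}.
States satisfying AG EF (req → grant): {Idle, Release, Grant, Deny, Busy}.
Every state reachable from Idle satisfies EF (req → grant).
Idle ∈ Sat(AG EF (req → grant)).

Yes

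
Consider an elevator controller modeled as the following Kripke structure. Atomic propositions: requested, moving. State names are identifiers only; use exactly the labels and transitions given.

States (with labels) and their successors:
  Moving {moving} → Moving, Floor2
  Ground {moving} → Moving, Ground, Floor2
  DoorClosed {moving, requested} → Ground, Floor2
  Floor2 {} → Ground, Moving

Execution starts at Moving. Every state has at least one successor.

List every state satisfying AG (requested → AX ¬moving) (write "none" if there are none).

States satisfying requested → AX ¬moving: {Moving, Ground, Floor2}.
States satisfying AG (requested → AX ¬moving): {Moving, Ground, Floor2}.

{Moving, Ground, Floor2}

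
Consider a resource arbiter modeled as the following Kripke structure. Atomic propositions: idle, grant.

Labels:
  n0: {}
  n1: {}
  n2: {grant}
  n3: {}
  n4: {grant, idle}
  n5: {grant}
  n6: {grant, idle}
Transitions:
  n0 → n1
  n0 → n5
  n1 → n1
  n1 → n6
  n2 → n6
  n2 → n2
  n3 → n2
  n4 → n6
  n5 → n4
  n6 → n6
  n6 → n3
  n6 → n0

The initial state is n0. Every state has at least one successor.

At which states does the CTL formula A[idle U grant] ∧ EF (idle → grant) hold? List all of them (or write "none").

States satisfying idle: {n4, n6}.
States satisfying grant: {n2, n4, n5, n6}.
States satisfying A[idle U grant]: {n2, n4, n5, n6}.
States satisfying idle → grant: {n0, n1, n2, n3, n4, n5, n6}.
States satisfying EF (idle → grant): {n0, n1, n2, n3, n4, n5, n6}.
States satisfying A[idle U grant] ∧ EF (idle → grant): {n2, n4, n5, n6}.

{n2, n4, n5, n6}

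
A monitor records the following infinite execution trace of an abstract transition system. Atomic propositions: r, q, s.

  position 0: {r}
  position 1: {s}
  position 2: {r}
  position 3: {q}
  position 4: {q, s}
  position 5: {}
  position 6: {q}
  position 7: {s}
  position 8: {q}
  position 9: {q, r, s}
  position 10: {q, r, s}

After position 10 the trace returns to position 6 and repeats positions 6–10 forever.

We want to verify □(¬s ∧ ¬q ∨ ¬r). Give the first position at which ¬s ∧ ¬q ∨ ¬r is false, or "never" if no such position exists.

Check ¬s ∧ ¬q ∨ ¬r at each position in order: 0 ✓, 1 ✓, 2 ✓, 3 ✓, 4 ✓, 5 ✓, 6 ✓, 7 ✓, 8 ✓.
At position 9 the labels are {q, r, s}, so ¬s ∧ ¬q ∨ ¬r is false there. This is the first violation.

9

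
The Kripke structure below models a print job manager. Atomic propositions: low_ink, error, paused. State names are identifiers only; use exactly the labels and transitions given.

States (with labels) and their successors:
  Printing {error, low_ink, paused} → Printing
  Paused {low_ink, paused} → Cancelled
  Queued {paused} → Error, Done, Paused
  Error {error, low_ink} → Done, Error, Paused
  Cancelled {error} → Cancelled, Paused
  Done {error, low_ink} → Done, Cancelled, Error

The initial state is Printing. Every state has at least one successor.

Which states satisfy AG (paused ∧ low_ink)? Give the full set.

{Printing}

States satisfying paused ∧ low_ink: {Printing, Paused}.
States satisfying AG (paused ∧ low_ink): {Printing}.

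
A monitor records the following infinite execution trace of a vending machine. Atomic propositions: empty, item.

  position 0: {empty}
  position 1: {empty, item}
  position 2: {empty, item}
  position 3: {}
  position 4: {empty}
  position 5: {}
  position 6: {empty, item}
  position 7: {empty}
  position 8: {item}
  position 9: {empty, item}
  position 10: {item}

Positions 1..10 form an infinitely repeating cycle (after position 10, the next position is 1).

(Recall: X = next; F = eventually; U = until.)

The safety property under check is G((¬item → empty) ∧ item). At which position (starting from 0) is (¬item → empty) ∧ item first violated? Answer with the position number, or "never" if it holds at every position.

At position 0 the labels are {empty}, so (¬item → empty) ∧ item is false there. This is the first violation.

0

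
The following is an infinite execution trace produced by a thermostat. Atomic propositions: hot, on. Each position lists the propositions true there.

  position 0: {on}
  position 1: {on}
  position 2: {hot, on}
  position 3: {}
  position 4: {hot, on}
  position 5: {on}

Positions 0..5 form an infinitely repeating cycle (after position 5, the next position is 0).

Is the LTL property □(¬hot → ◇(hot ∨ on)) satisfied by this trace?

Satisfied

¬hot → ◇(hot ∨ on) holds at every position 0..5, and those are all positions ever visited, so □(¬hot → ◇(hot ∨ on)) holds.
Positions where ¬hot holds: 0, 1, 3, 5.
Check ◇(hot ∨ on) at each: 0→ok, 1→ok, 3→ok, 5→ok.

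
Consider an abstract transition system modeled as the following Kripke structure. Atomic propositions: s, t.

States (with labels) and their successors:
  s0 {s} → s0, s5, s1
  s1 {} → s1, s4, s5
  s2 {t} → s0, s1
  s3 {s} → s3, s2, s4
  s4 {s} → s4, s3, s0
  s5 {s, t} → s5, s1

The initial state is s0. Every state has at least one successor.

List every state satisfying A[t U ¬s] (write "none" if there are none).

{s1, s2}

States satisfying t: {s2, s5}.
States satisfying ¬s: {s1, s2}.
States satisfying A[t U ¬s]: {s1, s2}.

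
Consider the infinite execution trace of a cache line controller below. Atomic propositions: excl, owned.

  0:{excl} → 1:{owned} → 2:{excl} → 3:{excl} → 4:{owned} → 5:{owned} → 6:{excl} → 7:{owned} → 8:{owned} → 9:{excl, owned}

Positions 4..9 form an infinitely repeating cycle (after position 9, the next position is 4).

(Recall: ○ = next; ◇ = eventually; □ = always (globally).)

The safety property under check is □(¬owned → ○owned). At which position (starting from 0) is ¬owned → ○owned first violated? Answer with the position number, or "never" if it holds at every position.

2

Check ¬owned → ○owned at each position in order: 0 ✓, 1 ✓.
At position 2 the labels are {excl} and the next position 3 has {excl}, so ¬owned → ○owned is false there. This is the first violation.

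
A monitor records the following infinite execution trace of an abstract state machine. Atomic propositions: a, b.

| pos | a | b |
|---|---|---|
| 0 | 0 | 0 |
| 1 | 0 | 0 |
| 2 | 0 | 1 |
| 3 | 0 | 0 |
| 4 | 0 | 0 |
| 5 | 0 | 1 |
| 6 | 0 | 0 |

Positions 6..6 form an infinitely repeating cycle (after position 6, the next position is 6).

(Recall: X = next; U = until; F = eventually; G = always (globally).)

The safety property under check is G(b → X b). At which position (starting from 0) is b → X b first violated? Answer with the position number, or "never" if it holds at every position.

2

Check b → X b at each position in order: 0 ✓, 1 ✓.
At position 2 the labels are {b} and the next position 3 has {}, so b → X b is false there. This is the first violation.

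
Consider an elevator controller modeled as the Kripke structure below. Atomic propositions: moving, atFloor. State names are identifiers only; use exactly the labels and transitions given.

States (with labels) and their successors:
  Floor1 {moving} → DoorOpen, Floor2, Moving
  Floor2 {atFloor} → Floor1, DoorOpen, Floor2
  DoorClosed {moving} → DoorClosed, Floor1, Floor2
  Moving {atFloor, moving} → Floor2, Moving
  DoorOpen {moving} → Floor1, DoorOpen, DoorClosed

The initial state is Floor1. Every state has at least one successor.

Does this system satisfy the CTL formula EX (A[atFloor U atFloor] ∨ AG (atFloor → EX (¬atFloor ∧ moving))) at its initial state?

States satisfying EX (A[atFloor U atFloor] ∨ AG (atFloor → EX (¬atFloor ∧ moving))): {Floor1, Floor2, DoorClosed, Moving}.
Floor1 ∈ Sat(EX (A[atFloor U atFloor] ∨ AG (atFloor → EX (¬atFloor ∧ moving)))).

Yes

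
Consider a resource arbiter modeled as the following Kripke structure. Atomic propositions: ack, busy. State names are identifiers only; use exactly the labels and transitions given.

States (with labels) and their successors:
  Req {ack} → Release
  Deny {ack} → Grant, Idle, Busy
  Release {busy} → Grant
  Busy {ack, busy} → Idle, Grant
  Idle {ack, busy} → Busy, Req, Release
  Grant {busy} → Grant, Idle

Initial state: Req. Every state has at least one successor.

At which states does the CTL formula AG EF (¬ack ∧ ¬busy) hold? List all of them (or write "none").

none

States satisfying EF (¬ack ∧ ¬busy): ∅.
States satisfying AG EF (¬ack ∧ ¬busy): ∅.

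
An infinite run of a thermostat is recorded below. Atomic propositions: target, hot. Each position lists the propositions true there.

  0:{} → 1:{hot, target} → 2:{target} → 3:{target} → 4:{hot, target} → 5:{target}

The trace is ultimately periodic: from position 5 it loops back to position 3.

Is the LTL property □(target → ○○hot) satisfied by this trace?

Does not hold

target → ○○hot must hold at every position from 0 onward. It fails at position 1, so □(target → ○○hot) is false.
Positions where target holds: 1, 2, 3, 4, 5.
Check ○○hot at each: 1→fails, 2→ok, 3→fails, 4→fails, 5→ok.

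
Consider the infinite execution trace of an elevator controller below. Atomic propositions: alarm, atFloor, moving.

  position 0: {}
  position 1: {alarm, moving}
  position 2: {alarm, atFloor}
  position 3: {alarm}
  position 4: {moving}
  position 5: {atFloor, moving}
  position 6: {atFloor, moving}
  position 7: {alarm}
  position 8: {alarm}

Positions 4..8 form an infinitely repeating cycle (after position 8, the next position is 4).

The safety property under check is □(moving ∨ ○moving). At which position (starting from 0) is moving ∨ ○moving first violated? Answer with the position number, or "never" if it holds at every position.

2

Check moving ∨ ○moving at each position in order: 0 ✓, 1 ✓.
At position 2 the labels are {alarm, atFloor} and the next position 3 has {alarm}, so moving ∨ ○moving is false there. This is the first violation.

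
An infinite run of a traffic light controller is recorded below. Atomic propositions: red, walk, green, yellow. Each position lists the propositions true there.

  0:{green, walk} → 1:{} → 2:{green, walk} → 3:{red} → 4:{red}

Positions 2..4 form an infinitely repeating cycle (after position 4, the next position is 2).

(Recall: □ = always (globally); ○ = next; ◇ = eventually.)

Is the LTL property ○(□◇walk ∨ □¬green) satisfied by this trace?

Holds

The position after 0 is 1; □◇walk ∨ □¬green is true there.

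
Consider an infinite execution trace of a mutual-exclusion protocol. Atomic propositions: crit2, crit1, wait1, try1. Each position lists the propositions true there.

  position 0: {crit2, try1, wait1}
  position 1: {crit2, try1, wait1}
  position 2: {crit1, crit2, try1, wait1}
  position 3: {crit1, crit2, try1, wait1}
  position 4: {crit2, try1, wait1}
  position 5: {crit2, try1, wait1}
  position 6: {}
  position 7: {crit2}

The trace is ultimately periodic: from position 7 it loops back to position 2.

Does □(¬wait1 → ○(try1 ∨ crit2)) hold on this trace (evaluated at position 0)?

¬wait1 → ○(try1 ∨ crit2) holds at every position 0..7, and those are all positions ever visited, so □(¬wait1 → ○(try1 ∨ crit2)) holds.
Positions where ¬wait1 holds: 6, 7.
Check ○(try1 ∨ crit2) at each: 6→ok, 7→ok.

Yes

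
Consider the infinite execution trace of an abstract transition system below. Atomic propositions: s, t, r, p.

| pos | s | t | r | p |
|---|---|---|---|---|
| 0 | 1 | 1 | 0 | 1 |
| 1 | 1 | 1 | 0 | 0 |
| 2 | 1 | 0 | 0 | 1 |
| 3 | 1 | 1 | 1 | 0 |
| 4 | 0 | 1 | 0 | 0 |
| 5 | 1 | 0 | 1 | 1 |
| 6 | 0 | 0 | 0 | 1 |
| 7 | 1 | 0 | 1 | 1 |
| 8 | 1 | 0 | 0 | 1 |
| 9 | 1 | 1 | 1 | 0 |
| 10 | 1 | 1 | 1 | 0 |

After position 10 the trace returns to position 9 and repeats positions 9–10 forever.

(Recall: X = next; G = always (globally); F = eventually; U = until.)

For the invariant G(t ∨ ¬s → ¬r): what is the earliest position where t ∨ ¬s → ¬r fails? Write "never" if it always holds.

Check t ∨ ¬s → ¬r at each position in order: 0 ✓, 1 ✓, 2 ✓.
At position 3 the labels are {r, s, t}, so t ∨ ¬s → ¬r is false there. This is the first violation.

3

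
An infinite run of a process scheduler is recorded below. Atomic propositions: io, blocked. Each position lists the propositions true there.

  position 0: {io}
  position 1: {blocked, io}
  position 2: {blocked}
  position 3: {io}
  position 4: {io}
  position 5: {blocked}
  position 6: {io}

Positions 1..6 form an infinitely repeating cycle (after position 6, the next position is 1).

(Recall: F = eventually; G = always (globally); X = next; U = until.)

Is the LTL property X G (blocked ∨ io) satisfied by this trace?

Satisfied

The position after 0 is 1; G (blocked ∨ io) is true there.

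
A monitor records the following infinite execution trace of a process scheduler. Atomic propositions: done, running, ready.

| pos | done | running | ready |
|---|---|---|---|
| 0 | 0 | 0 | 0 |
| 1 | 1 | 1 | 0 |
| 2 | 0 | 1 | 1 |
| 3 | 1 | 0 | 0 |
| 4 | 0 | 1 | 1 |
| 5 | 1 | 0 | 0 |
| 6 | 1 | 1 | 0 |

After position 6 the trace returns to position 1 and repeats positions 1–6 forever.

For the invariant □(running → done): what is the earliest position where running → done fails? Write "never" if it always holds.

2

Check running → done at each position in order: 0 ✓, 1 ✓.
At position 2 the labels are {ready, running}, so running → done is false there. This is the first violation.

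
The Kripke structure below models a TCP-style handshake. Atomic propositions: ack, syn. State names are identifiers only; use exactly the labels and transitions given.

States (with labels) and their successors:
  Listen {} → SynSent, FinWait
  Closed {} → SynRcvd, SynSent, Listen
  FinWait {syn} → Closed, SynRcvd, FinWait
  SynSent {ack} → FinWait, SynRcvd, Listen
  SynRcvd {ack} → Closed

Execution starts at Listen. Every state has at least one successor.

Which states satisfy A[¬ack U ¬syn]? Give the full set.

States satisfying ¬ack: {Listen, Closed, FinWait}.
States satisfying ¬syn: {Listen, Closed, SynSent, SynRcvd}.
States satisfying A[¬ack U ¬syn]: {Listen, Closed, SynSent, SynRcvd}.

{Listen, Closed, SynSent, SynRcvd}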